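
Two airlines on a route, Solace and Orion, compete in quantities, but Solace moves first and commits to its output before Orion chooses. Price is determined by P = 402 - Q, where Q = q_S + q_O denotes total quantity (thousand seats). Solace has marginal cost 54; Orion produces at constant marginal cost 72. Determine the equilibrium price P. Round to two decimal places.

145.50

The follower Orion best-responds to any q_S: π_O = (402 - Q)q_O - 72q_O.
∂π_O/∂q_O = 330 - q_S - 2q_O = 0 gives the reaction function q_O = (330 - q_S)/2.
Solace substitutes q_O(q_S) into its own profit: π_S = q_S(402 - q_S - (330 - q_S)/2) - 54q_S = (237 - (1/2)q_S)q_S - 54q_S.
Leader FOC: 183 - q_S = 0, so q_S = 183.
Then q_O = (330 - 183)/2 = 147/2.
Total output Q = 513/2, so price P = 402 - 513/2 = 291/2.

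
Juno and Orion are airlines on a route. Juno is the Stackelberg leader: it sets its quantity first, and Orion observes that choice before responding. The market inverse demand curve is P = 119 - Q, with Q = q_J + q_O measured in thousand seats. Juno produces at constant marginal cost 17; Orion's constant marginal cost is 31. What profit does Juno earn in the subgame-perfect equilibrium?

The follower Orion best-responds to any q_J: π_O = (119 - Q)q_O - 31q_O.
Follower FOC: 88 - q_J - 2q_O = 0, so q_O(q_J) = (88 - q_J)/2.
The leader anticipates this reaction. Substituting into P = 119 - Q gives P = 75 - (1/2)q_J, so π_J = (75 - (1/2)q_J)q_J - 17q_J.
Maximising: ∂π_J/∂q_J = 58 - q_J = 0, giving q_J = 58.
Then q_O = (88 - 58)/2 = 15.
Price P = 119 - 73 = 46.
Juno's profit: (46 - 17)·58 = 1682.

1682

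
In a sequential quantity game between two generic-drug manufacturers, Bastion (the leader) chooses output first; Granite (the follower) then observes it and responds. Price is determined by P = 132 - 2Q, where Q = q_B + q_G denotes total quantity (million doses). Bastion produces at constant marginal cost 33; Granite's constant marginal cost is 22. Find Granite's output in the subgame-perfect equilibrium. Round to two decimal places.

The follower Granite best-responds to any q_B: π_G = (132 - 2Q)q_G - 22q_G.
∂π_G/∂q_G = 110 - 2q_B - 4q_G = 0 gives the reaction function q_G = (110 - 2q_B)/4.
Bastion substitutes q_G(q_B) into its own profit: π_B = q_B(132 - 2q_B - (110 - 2q_B)/2) - 33q_B = (77 - q_B)q_B - 33q_B.
Leader FOC: 44 - 2q_B = 0, so q_B = 22.
Then q_G = (110 - 2·22)/4 = 33/2.

16.50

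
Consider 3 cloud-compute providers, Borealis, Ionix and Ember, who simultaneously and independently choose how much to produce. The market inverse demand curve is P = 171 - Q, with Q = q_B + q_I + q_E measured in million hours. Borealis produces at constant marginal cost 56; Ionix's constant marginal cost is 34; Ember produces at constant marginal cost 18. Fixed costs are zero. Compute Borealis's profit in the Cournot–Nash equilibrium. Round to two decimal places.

189.06

Borealis's profit: π_B = (171 - Q)q_B - (56q_B). Setting ∂π_B/∂q_B = 0: 115 - 2q_B - (q_I + q_E) = 0.
Ionix's profit: π_I = (171 - Q)q_I - (34q_I). Setting ∂π_I/∂q_I = 0: 137 - 2q_I - (q_B + q_E) = 0.
Ember's profit: π_E = (171 - Q)q_E - (18q_E). Setting ∂π_E/∂q_E = 0: 153 - 2q_E - (q_B + q_I) = 0.
Adding the 3 conditions: 405 − 2Q − 2Q = 0, i.e. Q = 405/4.
Back-substituting: q_B = (115 − 405/4) = 55/4, q_I = (137 − 405/4) = 143/4, q_E = (153 − 405/4) = 207/4.
Price P = 171 - 405/4 = 279/4.
Borealis's profit: (279/4 - 56)·(55/4) = 189.0625.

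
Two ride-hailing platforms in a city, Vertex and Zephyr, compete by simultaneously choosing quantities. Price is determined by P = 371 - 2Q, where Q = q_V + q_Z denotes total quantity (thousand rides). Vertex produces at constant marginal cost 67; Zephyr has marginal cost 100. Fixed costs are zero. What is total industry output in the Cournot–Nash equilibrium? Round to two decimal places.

Vertex's profit: π_V = (371 - 2Q)q_V - (67q_V). Setting ∂π_V/∂q_V = 0: 304 - 4q_V - 2(q_Z) = 0.
Zephyr's first-order condition: 271 - 4q_Z - 2(q_V) = 0.
Best responses: q_V = (304 - 2q_Z)/4, q_Z = (271 - 2q_V)/4.
Substituting one into the other gives q_V = 337/6 and q_Z = 119/3.
Total output Q = 337/6 + 119/3 = 575/6.

95.83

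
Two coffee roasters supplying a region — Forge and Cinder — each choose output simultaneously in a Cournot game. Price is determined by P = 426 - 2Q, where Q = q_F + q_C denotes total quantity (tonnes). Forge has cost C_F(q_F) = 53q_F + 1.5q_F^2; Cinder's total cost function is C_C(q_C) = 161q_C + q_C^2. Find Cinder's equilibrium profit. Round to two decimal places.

2555.15

Forge's profit: π_F = (426 - 2Q)q_F - (53q_F + (3/2)q_F²). Setting ∂π_F/∂q_F = 0: 373 - 7q_F - 2(q_C) = 0.
Cinder's first-order condition: 265 - 6q_C - 2(q_F) = 0.
So q_F = (373 - 2q_C)/7 and q_C = (265 - 2q_F)/6.
Solving the pair: q_F = 854/19, q_C = 1109/38.
Price P = 426 - 2·74.1316 = 277.7368.
Cinder's profit: 277.7368·(1109/38) - 161·(1109/38) - (1109/38)² = 2555.1544.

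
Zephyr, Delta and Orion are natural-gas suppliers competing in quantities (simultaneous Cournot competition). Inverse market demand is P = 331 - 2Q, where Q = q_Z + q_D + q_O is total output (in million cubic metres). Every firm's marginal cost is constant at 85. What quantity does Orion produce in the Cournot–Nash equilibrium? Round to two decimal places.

30.75

Each firm earns π_i = (331 - 2Q)q_i - 85q_i.
First-order condition (treating rivals' output as given): 246 - 4q_i - 2·Σ_{j≠i} q_j = 0.
With identical firms every q_j equals q_i, so Σ_{j≠i} q_j = 2q_i and 246 = 8q_i, giving q_i = 123/4.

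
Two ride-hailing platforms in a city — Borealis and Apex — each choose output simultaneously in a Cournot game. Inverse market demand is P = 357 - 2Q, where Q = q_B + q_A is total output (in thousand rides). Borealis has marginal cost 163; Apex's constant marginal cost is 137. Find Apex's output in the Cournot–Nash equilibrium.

41

Borealis's profit: π_B = (357 - 2Q)q_B - (163q_B). Setting ∂π_B/∂q_B = 0: 194 - 4q_B - 2(q_A) = 0.
Apex's profit: π_A = (357 - 2Q)q_A - (137q_A). Setting ∂π_A/∂q_A = 0: 220 - 4q_A - 2(q_B) = 0.
Best responses: q_B = (194 - 2q_A)/4, q_A = (220 - 2q_B)/4.
Solving the pair: q_B = 28, q_A = 41.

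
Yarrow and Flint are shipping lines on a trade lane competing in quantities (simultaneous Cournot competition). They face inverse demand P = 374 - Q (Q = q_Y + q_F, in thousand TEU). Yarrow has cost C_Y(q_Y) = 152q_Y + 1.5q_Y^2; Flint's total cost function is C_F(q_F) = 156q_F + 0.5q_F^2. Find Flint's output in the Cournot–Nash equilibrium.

62

Yarrow's profit: π_Y = (374 - Q)q_Y - (152q_Y + (3/2)q_Y²). Setting ∂π_Y/∂q_Y = 0: 222 - 5q_Y - (q_F) = 0.
Flint's first-order condition: 218 - 3q_F - (q_Y) = 0.
Rearranging gives the reaction functions q_Y = (222 - q_F)/5 and q_F = (218 - q_Y)/3.
Solving the pair: q_Y = 32, q_F = 62.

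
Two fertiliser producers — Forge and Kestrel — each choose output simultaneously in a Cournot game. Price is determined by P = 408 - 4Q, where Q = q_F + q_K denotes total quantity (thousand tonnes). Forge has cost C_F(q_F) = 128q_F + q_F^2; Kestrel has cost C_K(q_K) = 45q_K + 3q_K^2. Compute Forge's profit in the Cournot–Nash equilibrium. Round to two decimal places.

1980.69

Forge's profit: π_F = (408 - 4Q)q_F - (128q_F + q_F²). Setting ∂π_F/∂q_F = 0: 280 - 10q_F - 4(q_K) = 0.
Kestrel's first-order condition: 363 - 14q_K - 4(q_F) = 0.
So q_F = (280 - 4q_K)/10 and q_K = (363 - 4q_F)/14.
Solving the pair: q_F = 617/31, q_K = 1255/62.
Price P = 408 - 4·40.1452 = 247.4194.
Forge's profit: 247.4194·(617/31) - 128·(617/31) - (617/31)² = 1980.6920.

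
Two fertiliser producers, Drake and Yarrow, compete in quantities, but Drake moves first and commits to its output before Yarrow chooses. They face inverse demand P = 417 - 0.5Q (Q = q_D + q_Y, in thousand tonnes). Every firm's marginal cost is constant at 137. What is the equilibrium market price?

The follower Yarrow best-responds to any q_D: π_Y = (417 - 0.5Q)q_Y - 137q_Y.
Setting the follower's marginal profit to zero, 280 - (1/2)q_D - q_Y = 0, i.e. q_Y = (280 - (1/2)q_D).
Drake substitutes q_Y(q_D) into its own profit: π_D = q_D(417 - (1/2)q_D - (280 - (1/2)q_D)/2) - 137q_D = (277 - (1/4)q_D)q_D - 137q_D.
The leader's first-order condition 140 - (1/2)q_D = 0 yields q_D = 280.
Then q_Y = (280 - (1/2)·280) = 140.
Total output Q = 420, so price P = 417 - (1/2)·420 = 207.

207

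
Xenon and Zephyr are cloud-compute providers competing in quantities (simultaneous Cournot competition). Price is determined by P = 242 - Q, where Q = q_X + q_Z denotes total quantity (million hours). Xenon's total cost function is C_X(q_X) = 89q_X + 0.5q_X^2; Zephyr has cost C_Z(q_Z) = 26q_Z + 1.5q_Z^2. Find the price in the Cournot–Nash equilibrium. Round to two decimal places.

167.43

Xenon's profit: π_X = (242 - Q)q_X - (89q_X + (1/2)q_X²). Setting ∂π_X/∂q_X = 0: 153 - 3q_X - (q_Z) = 0.
Zephyr's first-order condition: 216 - 5q_Z - (q_X) = 0.
Best responses: q_X = (153 - q_Z)/3, q_Z = (216 - q_X)/5.
Substituting one into the other gives q_X = 549/14 and q_Z = 495/14.
Total output Q = 522/7, so price P = 242 - 522/7 = 1172/7.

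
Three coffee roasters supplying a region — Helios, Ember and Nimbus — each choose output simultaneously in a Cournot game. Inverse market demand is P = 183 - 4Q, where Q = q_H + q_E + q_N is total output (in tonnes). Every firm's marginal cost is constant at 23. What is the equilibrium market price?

Each firm earns π_i = (183 - 4Q)q_i - 23q_i.
First-order condition (treating rivals' output as given): 160 - 8q_i - 4·Σ_{j≠i} q_j = 0.
With identical firms every q_j equals q_i, so Σ_{j≠i} q_j = 2q_i and 160 = 16q_i, giving q_i = 10.
Total output Q = 30, so price P = 183 - 4·30 = 63.

63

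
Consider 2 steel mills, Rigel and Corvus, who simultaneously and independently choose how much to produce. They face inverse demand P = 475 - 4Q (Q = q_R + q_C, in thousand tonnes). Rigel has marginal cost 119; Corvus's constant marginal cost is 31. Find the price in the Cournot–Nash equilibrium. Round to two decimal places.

Rigel's profit: π_R = (475 - 4Q)q_R - (119q_R). Setting ∂π_R/∂q_R = 0: 356 - 8q_R - 4(q_C) = 0.
Corvus's profit: π_C = (475 - 4Q)q_C - (31q_C). Setting ∂π_C/∂q_C = 0: 444 - 8q_C - 4(q_R) = 0.
So q_R = (356 - 4q_C)/8 and q_C = (444 - 4q_R)/8.
Substituting one into the other gives q_R = 67/3 and q_C = 133/3.
Total output Q = 200/3, so price P = 475 - 4·(200/3) = 625/3.

208.33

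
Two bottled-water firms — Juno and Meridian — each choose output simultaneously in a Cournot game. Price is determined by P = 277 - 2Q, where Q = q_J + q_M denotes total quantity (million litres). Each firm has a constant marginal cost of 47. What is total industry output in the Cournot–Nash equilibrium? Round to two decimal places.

76.67

A representative firm's profit is π_i = q_i(277 - 2Q) - 47q_i.
Setting ∂π_i/∂q_i = 0 with rivals' quantities fixed: 230 - 4q_i - 2q_j = 0.
By symmetry each firm produces the same amount; substituting q_j = q_i yields q_i = 230/6 = 115/3.
Total output Q = 115/3 + 115/3 = 230/3.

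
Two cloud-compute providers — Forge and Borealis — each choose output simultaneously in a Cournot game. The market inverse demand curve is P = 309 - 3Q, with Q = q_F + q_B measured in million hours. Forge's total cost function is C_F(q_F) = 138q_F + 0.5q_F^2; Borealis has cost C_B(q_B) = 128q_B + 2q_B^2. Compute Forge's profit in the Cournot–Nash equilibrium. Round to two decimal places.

1281.00

Forge's profit: π_F = (309 - 3Q)q_F - (138q_F + (1/2)q_F²). Setting ∂π_F/∂q_F = 0: 171 - 7q_F - 3(q_B) = 0.
Borealis's profit: π_B = (309 - 3Q)q_B - (128q_B + 2q_B²). Setting ∂π_B/∂q_B = 0: 181 - 10q_B - 3(q_F) = 0.
So q_F = (171 - 3q_B)/7 and q_B = (181 - 3q_F)/10.
Substituting one into the other gives q_F = 1167/61 and q_B = 754/61.
Price P = 309 - 3·(1921/61) = 214.5246.
Forge's profit: 214.5246·(1167/61) - 138·(1167/61) - (1/2)(1167/61)² = 1281.0028.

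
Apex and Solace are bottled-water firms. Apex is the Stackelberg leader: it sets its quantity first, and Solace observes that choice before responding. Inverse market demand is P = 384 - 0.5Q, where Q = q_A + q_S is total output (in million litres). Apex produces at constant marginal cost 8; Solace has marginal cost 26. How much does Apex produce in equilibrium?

394

Solve by backward induction. Given q_A, the follower Solace maximises π_S = (384 - (1/2)q_A - (1/2)q_S)q_S - 26q_S.
Follower FOC: 358 - (1/2)q_A - q_S = 0, so q_S(q_A) = (358 - (1/2)q_A).
The leader anticipates this reaction. Substituting into P = 384 - 0.5Q gives P = 205 - (1/4)q_A, so π_A = (205 - (1/4)q_A)q_A - 8q_A.
The leader's first-order condition 197 - (1/2)q_A = 0 yields q_A = 394.
Then q_S = (358 - (1/2)·394) = 161.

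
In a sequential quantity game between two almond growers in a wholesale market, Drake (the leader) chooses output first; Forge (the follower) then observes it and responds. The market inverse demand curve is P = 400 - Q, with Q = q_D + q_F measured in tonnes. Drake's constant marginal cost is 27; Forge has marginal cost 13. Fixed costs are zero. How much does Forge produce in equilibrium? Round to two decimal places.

The follower Forge best-responds to any q_D: π_F = (400 - Q)q_F - 13q_F.
Setting the follower's marginal profit to zero, 387 - q_D - 2q_F = 0, i.e. q_F = (387 - q_D)/2.
The leader anticipates this reaction. Substituting into P = 400 - Q gives P = 413/2 - (1/2)q_D, so π_D = (413/2 - (1/2)q_D)q_D - 27q_D.
Maximising: ∂π_D/∂q_D = 359/2 - q_D = 0, giving q_D = 359/2.
Then q_F = (387 - 359/2)/2 = 415/4.

103.75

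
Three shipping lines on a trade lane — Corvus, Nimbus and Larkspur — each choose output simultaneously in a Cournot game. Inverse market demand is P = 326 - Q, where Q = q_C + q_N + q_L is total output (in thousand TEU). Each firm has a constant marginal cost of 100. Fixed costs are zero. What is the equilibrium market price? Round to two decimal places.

156.50

Each firm earns π_i = (326 - Q)q_i - 100q_i.
First-order condition (treating rivals' output as given): 226 - 2q_i - Σ_{j≠i} q_j = 0.
By symmetry each firm produces the same amount; substituting Σ_{j≠i} q_j = 2q_i yields q_i = 226/4 = 113/2.
Total output Q = 339/2, so price P = 326 - 339/2 = 313/2.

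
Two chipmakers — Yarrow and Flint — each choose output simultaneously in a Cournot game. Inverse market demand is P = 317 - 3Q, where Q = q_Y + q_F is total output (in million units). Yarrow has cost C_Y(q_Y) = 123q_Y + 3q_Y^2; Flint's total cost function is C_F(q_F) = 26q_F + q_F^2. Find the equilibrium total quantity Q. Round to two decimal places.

41.25

Yarrow's profit: π_Y = (317 - 3Q)q_Y - (123q_Y + 3q_Y²). Setting ∂π_Y/∂q_Y = 0: 194 - 12q_Y - 3(q_F) = 0.
Flint's first-order condition: 291 - 8q_F - 3(q_Y) = 0.
Best responses: q_Y = (194 - 3q_F)/12, q_F = (291 - 3q_Y)/8.
Substituting one into the other gives q_Y = 679/87 and q_F = 970/29.
Total output Q = 679/87 + 970/29 = 41.2529.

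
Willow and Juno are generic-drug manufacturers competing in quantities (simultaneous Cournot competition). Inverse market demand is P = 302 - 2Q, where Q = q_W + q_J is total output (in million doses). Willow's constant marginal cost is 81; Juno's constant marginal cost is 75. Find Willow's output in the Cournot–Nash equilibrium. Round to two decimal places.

35.83

Willow's profit: π_W = (302 - 2Q)q_W - (81q_W). Setting ∂π_W/∂q_W = 0: 221 - 4q_W - 2(q_J) = 0.
Juno's profit: π_J = (302 - 2Q)q_J - (75q_J). Setting ∂π_J/∂q_J = 0: 227 - 4q_J - 2(q_W) = 0.
Rearranging gives the reaction functions q_W = (221 - 2q_J)/4 and q_J = (227 - 2q_W)/4.
Solving the pair: q_W = 215/6, q_J = 233/6.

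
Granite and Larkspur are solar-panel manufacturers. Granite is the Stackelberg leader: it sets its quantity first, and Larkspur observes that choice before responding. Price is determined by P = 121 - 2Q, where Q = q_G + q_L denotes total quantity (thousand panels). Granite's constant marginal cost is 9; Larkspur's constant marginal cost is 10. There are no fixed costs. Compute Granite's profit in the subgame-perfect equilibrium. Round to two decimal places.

The follower Larkspur best-responds to any q_G: π_L = (121 - 2Q)q_L - 10q_L.
Setting the follower's marginal profit to zero, 111 - 2q_G - 4q_L = 0, i.e. q_L = (111 - 2q_G)/4.
Granite substitutes q_L(q_G) into its own profit: π_G = q_G(121 - 2q_G - (111 - 2q_G)/2) - 9q_G = (131/2 - q_G)q_G - 9q_G.
The leader's first-order condition 113/2 - 2q_G = 0 yields q_G = 113/4.
Then q_L = (111 - 2·(113/4))/4 = 109/8.
Price P = 121 - 2·(335/8) = 149/4.
Granite's profit: (149/4 - 9)·(113/4) = 798.0625.

798.06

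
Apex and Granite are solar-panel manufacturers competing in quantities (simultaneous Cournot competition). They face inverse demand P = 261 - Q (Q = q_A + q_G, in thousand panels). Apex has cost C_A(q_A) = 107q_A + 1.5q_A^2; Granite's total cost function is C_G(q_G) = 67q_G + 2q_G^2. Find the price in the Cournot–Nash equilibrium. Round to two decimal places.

207.69

Apex's profit: π_A = (261 - Q)q_A - (107q_A + (3/2)q_A²). Setting ∂π_A/∂q_A = 0: 154 - 5q_A - (q_G) = 0.
Granite's first-order condition: 194 - 6q_G - (q_A) = 0.
Rearranging gives the reaction functions q_A = (154 - q_G)/5 and q_G = (194 - q_A)/6.
Substituting one into the other gives q_A = 730/29 and q_G = 816/29.
Total output Q = 1546/29, so price P = 261 - 1546/29 = 207.6897.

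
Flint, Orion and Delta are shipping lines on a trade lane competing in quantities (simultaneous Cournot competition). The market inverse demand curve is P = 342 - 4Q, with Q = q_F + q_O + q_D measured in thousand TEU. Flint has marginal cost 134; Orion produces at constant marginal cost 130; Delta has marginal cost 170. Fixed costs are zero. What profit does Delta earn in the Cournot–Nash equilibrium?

Flint's profit: π_F = (342 - 4Q)q_F - (134q_F). Setting ∂π_F/∂q_F = 0: 208 - 8q_F - 4(q_O + q_D) = 0.
Orion's profit: π_O = (342 - 4Q)q_O - (130q_O). Setting ∂π_O/∂q_O = 0: 212 - 8q_O - 4(q_F + q_D) = 0.
Delta's first-order condition: 172 - 8q_D - 4(q_F + q_O) = 0.
Adding the 3 conditions: 592 − 8Q − 8Q = 0, i.e. Q = 37.
Back-substituting: q_F = (208 − 148)/4 = 15, q_O = (212 − 148)/4 = 16, q_D = (172 − 148)/4 = 6.
Price P = 342 - 4·37 = 194.
Delta's profit: (194 - 170)·6 = 144.

144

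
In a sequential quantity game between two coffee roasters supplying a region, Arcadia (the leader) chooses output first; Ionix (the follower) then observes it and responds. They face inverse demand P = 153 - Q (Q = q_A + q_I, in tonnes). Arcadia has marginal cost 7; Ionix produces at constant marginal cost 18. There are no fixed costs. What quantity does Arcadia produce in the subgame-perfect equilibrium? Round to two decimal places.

Solve by backward induction. Given q_A, the follower Ionix maximises π_I = (153 - q_A - q_I)q_I - 18q_I.
∂π_I/∂q_I = 135 - q_A - 2q_I = 0 gives the reaction function q_I = (135 - q_A)/2.
Arcadia substitutes q_I(q_A) into its own profit: π_A = q_A(153 - q_A - (135 - q_A)/2) - 7q_A = (171/2 - (1/2)q_A)q_A - 7q_A.
Leader FOC: 157/2 - q_A = 0, so q_A = 157/2.
Then q_I = (135 - 157/2)/2 = 113/4.

78.50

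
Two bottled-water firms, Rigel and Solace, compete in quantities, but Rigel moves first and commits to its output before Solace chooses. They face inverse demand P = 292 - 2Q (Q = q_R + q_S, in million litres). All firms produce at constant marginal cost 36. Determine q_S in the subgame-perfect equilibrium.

32

Solve by backward induction. Given q_R, the follower Solace maximises π_S = (292 - 2q_R - 2q_S)q_S - 36q_S.
Setting the follower's marginal profit to zero, 256 - 2q_R - 4q_S = 0, i.e. q_S = (256 - 2q_R)/4.
The leader anticipates this reaction. Substituting into P = 292 - 2Q gives P = 164 - q_R, so π_R = (164 - q_R)q_R - 36q_R.
Maximising: ∂π_R/∂q_R = 128 - 2q_R = 0, giving q_R = 64.
Then q_S = (256 - 2·64)/4 = 32.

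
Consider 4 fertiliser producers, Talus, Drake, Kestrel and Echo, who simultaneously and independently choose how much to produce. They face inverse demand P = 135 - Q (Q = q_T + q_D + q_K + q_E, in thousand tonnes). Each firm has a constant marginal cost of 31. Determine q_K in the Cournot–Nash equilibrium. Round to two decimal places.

A representative firm's profit is π_i = q_i(135 - Q) - 31q_i.
First-order condition (treating rivals' output as given): 104 - 2q_i - Σ_{j≠i} q_j = 0.
By symmetry each firm produces the same amount; substituting Σ_{j≠i} q_j = 3q_i yields q_i = 104/5.

20.80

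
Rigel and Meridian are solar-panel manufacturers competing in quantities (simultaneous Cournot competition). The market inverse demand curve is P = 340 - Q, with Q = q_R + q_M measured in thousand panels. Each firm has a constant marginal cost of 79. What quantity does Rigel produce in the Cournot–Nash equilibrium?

Each firm earns π_i = (340 - Q)q_i - 79q_i.
First-order condition (treating rivals' output as given): 261 - 2q_i - q_j = 0.
By symmetry each firm produces the same amount; substituting q_j = q_i yields q_i = 261/3 = 87.

87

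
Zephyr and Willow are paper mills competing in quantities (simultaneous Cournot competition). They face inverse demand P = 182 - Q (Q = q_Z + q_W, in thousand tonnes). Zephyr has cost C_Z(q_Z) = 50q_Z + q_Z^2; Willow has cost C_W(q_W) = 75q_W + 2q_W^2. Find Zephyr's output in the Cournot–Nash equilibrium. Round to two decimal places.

Zephyr's profit: π_Z = (182 - Q)q_Z - (50q_Z + q_Z²). Setting ∂π_Z/∂q_Z = 0: 132 - 4q_Z - (q_W) = 0.
Willow's first-order condition: 107 - 6q_W - (q_Z) = 0.
Rearranging gives the reaction functions q_Z = (132 - q_W)/4 and q_W = (107 - q_Z)/6.
Substituting one into the other gives q_Z = 685/23 and q_W = 296/23.

29.78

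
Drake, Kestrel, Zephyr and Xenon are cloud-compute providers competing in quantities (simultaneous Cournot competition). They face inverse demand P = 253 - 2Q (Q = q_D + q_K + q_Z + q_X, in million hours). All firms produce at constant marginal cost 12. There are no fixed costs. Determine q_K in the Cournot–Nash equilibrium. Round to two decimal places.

24.10

Each firm earns π_i = (253 - 2Q)q_i - 12q_i.
First-order condition (treating rivals' output as given): 241 - 4q_i - 2·Σ_{j≠i} q_j = 0.
By symmetry each firm produces the same amount; substituting Σ_{j≠i} q_j = 3q_i yields q_i = 241/10.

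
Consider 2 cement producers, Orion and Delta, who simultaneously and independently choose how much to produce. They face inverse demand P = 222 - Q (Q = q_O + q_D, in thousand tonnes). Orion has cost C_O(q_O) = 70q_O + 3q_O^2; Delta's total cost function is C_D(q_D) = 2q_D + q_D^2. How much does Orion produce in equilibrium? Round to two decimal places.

12.52

Orion's profit: π_O = (222 - Q)q_O - (70q_O + 3q_O²). Setting ∂π_O/∂q_O = 0: 152 - 8q_O - (q_D) = 0.
Delta's first-order condition: 220 - 4q_D - (q_O) = 0.
Best responses: q_O = (152 - q_D)/8, q_D = (220 - q_O)/4.
Substituting one into the other gives q_O = 388/31 and q_D = 1608/31.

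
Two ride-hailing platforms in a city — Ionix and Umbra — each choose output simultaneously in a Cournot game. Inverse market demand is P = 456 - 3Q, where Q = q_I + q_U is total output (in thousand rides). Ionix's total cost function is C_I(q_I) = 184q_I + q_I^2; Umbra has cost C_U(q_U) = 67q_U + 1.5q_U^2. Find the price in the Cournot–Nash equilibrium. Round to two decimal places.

Ionix's profit: π_I = (456 - 3Q)q_I - (184q_I + q_I²). Setting ∂π_I/∂q_I = 0: 272 - 8q_I - 3(q_U) = 0.
Umbra's profit: π_U = (456 - 3Q)q_U - (67q_U + (3/2)q_U²). Setting ∂π_U/∂q_U = 0: 389 - 9q_U - 3(q_I) = 0.
Best responses: q_I = (272 - 3q_U)/8, q_U = (389 - 3q_I)/9.
Substituting one into the other gives q_I = 61/3 and q_U = 328/9.
Total output Q = 511/9, so price P = 456 - 3·(511/9) = 857/3.

285.67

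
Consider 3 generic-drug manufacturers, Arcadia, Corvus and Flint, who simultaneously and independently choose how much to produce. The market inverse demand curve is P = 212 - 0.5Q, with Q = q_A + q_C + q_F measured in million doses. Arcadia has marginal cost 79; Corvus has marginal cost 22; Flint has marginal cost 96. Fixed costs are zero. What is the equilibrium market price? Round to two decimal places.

102.25

Arcadia's profit: π_A = (212 - 0.5Q)q_A - (79q_A). Setting ∂π_A/∂q_A = 0: 133 - q_A - (1/2)(q_C + q_F) = 0.
Corvus's first-order condition: 190 - q_C - (1/2)(q_A + q_F) = 0.
Flint's first-order condition: 116 - q_F - (1/2)(q_A + q_C) = 0.
Adding the 3 conditions: 439 − Q − Q = 0, i.e. Q = 439/2.
Back-substituting: q_A = (133 − 439/4)/(1/2) = 93/2, q_C = (190 − 439/4)/(1/2) = 321/2, q_F = (116 − 439/4)/(1/2) = 25/2.
Total output Q = 439/2, so price P = 212 - (1/2)·(439/2) = 409/4.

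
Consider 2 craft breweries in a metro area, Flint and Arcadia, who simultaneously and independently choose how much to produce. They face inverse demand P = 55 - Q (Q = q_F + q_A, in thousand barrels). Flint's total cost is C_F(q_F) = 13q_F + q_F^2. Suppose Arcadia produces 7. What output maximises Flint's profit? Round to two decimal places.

With the rival's output fixed at 7, Flint's profit is π_F = (55 - 7 - q_F)q_F - (13q_F + q_F²) = (48 - q_F)q_F - (13q_F + q_F²).
∂π_F/∂q_F = 35 - 4q_F = 0, so q_F = 35/4.

8.75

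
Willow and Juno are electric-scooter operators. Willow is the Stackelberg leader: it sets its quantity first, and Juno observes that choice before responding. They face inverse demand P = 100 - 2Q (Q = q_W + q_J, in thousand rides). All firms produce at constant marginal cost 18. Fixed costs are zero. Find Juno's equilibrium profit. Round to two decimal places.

210.13

The follower Juno best-responds to any q_W: π_J = (100 - 2Q)q_J - 18q_J.
Setting the follower's marginal profit to zero, 82 - 2q_W - 4q_J = 0, i.e. q_J = (82 - 2q_W)/4.
The leader anticipates this reaction. Substituting into P = 100 - 2Q gives P = 59 - q_W, so π_W = (59 - q_W)q_W - 18q_W.
The leader's first-order condition 41 - 2q_W = 0 yields q_W = 41/2.
Then q_J = (82 - 2·(41/2))/4 = 41/4.
Price P = 100 - 2·(123/4) = 77/2.
Juno's profit: (77/2 - 18)·(41/4) = 1681/8.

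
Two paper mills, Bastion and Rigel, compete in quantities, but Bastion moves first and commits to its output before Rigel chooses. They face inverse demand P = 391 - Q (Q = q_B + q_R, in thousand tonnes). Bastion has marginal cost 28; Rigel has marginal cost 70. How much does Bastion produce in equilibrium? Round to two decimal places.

Solve by backward induction. Given q_B, the follower Rigel maximises π_R = (391 - q_B - q_R)q_R - 70q_R.
∂π_R/∂q_R = 321 - q_B - 2q_R = 0 gives the reaction function q_R = (321 - q_B)/2.
The leader anticipates this reaction. Substituting into P = 391 - Q gives P = 461/2 - (1/2)q_B, so π_B = (461/2 - (1/2)q_B)q_B - 28q_B.
Leader FOC: 405/2 - q_B = 0, so q_B = 405/2.
Then q_R = (321 - 405/2)/2 = 237/4.

202.50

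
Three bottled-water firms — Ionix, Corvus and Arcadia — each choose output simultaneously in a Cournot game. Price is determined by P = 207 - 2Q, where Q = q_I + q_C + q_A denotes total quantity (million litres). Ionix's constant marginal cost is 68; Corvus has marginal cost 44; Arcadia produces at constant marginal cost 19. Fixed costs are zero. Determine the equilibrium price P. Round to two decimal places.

Ionix's profit: π_I = (207 - 2Q)q_I - (68q_I). Setting ∂π_I/∂q_I = 0: 139 - 4q_I - 2(q_C + q_A) = 0.
Corvus's first-order condition: 163 - 4q_C - 2(q_I + q_A) = 0.
Arcadia's first-order condition: 188 - 4q_A - 2(q_I + q_C) = 0.
Adding the 3 first-order conditions: 490 − 8Q = 0, so Q = 245/4.
Back-substituting: q_I = (139 − 245/2)/2 = 33/4, q_C = (163 − 245/2)/2 = 81/4, q_A = (188 − 245/2)/2 = 131/4.
Total output Q = 245/4, so price P = 207 - 2·(245/4) = 169/2.

84.50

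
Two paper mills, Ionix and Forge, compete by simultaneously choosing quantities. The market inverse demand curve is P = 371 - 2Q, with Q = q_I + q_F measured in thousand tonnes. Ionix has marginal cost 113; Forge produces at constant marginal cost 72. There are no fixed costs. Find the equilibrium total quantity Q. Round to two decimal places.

92.83

Ionix's profit: π_I = (371 - 2Q)q_I - (113q_I). Setting ∂π_I/∂q_I = 0: 258 - 4q_I - 2(q_F) = 0.
Forge's profit: π_F = (371 - 2Q)q_F - (72q_F). Setting ∂π_F/∂q_F = 0: 299 - 4q_F - 2(q_I) = 0.
Rearranging gives the reaction functions q_I = (258 - 2q_F)/4 and q_F = (299 - 2q_I)/4.
Solving the pair: q_I = 217/6, q_F = 170/3.
Total output Q = 217/6 + 170/3 = 557/6.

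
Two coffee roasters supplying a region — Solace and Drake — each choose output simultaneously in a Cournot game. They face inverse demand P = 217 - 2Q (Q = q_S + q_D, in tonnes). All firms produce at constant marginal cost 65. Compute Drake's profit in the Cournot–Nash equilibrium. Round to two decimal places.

A representative firm's profit is π_i = q_i(217 - 2Q) - 65q_i.
Setting ∂π_i/∂q_i = 0 with rivals' quantities fixed: 152 - 4q_i - 2q_j = 0.
With identical firms every q_j equals q_i, so q_j = q_i and 152 = 6q_i, giving q_i = 76/3.
Price P = 217 - 2·(152/3) = 347/3.
Drake's profit: (347/3 - 65)·(76/3) = 1283.5556.

1283.56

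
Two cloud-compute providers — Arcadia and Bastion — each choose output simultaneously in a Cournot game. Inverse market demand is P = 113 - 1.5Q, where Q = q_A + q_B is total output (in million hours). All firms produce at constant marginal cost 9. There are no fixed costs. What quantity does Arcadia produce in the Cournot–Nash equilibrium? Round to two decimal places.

A representative firm's profit is π_i = q_i(113 - 1.5Q) - 9q_i.
Setting ∂π_i/∂q_i = 0 with rivals' quantities fixed: 104 - 3q_i - (3/2)q_j = 0.
With identical firms every q_j equals q_i, so q_j = q_i and 104 = (9/2)q_i, giving q_i = 208/9.

23.11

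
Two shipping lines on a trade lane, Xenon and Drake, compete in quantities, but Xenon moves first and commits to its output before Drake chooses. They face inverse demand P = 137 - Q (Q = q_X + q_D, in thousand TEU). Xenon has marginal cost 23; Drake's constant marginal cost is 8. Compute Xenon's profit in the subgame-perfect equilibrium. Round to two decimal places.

1225.13

The follower Drake best-responds to any q_X: π_D = (137 - Q)q_D - 8q_D.
∂π_D/∂q_D = 129 - q_X - 2q_D = 0 gives the reaction function q_D = (129 - q_X)/2.
The leader anticipates this reaction. Substituting into P = 137 - Q gives P = 145/2 - (1/2)q_X, so π_X = (145/2 - (1/2)q_X)q_X - 23q_X.
Maximising: ∂π_X/∂q_X = 99/2 - q_X = 0, giving q_X = 99/2.
Then q_D = (129 - 99/2)/2 = 159/4.
Price P = 137 - 357/4 = 191/4.
Xenon's profit: (191/4 - 23)·(99/2) = 1225.1250.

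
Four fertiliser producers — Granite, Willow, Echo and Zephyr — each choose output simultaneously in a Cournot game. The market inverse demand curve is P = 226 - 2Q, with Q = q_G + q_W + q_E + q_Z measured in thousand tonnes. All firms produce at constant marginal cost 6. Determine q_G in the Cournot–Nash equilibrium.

A representative firm's profit is π_i = q_i(226 - 2Q) - 6q_i.
Setting ∂π_i/∂q_i = 0 with rivals' quantities fixed: 220 - 4q_i - 2·Σ_{j≠i} q_j = 0.
By symmetry each firm produces the same amount; substituting Σ_{j≠i} q_j = 3q_i yields q_i = 220/10 = 22.

22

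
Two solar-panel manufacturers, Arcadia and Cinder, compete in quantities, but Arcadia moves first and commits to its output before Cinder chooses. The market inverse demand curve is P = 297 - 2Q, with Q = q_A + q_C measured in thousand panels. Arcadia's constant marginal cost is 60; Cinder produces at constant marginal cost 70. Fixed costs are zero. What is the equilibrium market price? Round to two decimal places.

121.75

The follower Cinder best-responds to any q_A: π_C = (297 - 2Q)q_C - 70q_C.
∂π_C/∂q_C = 227 - 2q_A - 4q_C = 0 gives the reaction function q_C = (227 - 2q_A)/4.
Arcadia substitutes q_C(q_A) into its own profit: π_A = q_A(297 - 2q_A - (227 - 2q_A)/2) - 60q_A = (367/2 - q_A)q_A - 60q_A.
Maximising: ∂π_A/∂q_A = 247/2 - 2q_A = 0, giving q_A = 247/4.
Then q_C = (227 - 2·(247/4))/4 = 207/8.
Total output Q = 701/8, so price P = 297 - 2·(701/8) = 487/4.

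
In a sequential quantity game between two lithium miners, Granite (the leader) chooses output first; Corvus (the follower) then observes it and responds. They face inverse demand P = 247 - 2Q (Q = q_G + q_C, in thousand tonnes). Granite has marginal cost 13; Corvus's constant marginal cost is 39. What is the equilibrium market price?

78

Solve by backward induction. Given q_G, the follower Corvus maximises π_C = (247 - 2q_G - 2q_C)q_C - 39q_C.
Setting the follower's marginal profit to zero, 208 - 2q_G - 4q_C = 0, i.e. q_C = (208 - 2q_G)/4.
Granite substitutes q_C(q_G) into its own profit: π_G = q_G(247 - 2q_G - (208 - 2q_G)/2) - 13q_G = (143 - q_G)q_G - 13q_G.
The leader's first-order condition 130 - 2q_G = 0 yields q_G = 65.
Then q_C = (208 - 2·65)/4 = 39/2.
Total output Q = 169/2, so price P = 247 - 2·(169/2) = 78.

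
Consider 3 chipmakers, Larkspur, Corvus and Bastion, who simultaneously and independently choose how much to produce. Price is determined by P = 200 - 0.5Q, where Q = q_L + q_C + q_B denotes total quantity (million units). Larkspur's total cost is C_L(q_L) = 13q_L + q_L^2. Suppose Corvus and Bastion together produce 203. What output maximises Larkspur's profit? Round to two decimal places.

28.50

With rivals' combined output fixed at 203, Larkspur's profit is π_L = (200 - (1/2)·203 - (1/2)q_L)q_L - (13q_L + q_L²) = (197/2 - (1/2)q_L)q_L - (13q_L + q_L²).
∂π_L/∂q_L = 171/2 - 3q_L = 0, so q_L = 57/2.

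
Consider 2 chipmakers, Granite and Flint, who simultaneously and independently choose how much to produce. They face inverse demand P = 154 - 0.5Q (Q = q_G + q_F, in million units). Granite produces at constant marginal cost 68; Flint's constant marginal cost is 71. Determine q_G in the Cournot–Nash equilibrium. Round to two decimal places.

59.33

Granite's profit: π_G = (154 - 0.5Q)q_G - (68q_G). Setting ∂π_G/∂q_G = 0: 86 - q_G - (1/2)(q_F) = 0.
Flint's first-order condition: 83 - q_F - (1/2)(q_G) = 0.
Best responses: q_G = (86 - (1/2)q_F), q_F = (83 - (1/2)q_G).
Substituting one into the other gives q_G = 178/3 and q_F = 160/3.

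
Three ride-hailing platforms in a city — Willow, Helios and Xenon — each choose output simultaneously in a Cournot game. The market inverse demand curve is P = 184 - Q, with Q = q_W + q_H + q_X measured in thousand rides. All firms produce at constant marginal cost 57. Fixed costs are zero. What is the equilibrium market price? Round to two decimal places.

88.75

Each firm earns π_i = (184 - Q)q_i - 57q_i.
First-order condition (treating rivals' output as given): 127 - 2q_i - Σ_{j≠i} q_j = 0.
With identical firms every q_j equals q_i, so Σ_{j≠i} q_j = 2q_i and 127 = 4q_i, giving q_i = 127/4.
Total output Q = 381/4, so price P = 184 - 381/4 = 355/4.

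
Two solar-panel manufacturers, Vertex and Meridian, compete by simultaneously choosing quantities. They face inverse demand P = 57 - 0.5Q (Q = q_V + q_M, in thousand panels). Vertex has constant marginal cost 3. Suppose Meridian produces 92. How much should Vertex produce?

With the rival's output fixed at 92, Vertex's profit is π_V = (57 - (1/2)·92 - (1/2)q_V)q_V - (3q_V) = (11 - (1/2)q_V)q_V - (3q_V).
∂π_V/∂q_V = 8 - q_V = 0, so q_V = 8.

8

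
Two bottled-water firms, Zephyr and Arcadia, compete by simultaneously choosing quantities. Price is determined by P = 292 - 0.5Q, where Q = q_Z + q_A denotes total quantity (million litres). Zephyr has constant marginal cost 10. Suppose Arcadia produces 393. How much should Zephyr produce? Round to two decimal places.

With the rival's output fixed at 393, Zephyr's profit is π_Z = (292 - (1/2)·393 - (1/2)q_Z)q_Z - (10q_Z) = (191/2 - (1/2)q_Z)q_Z - (10q_Z).
∂π_Z/∂q_Z = 171/2 - q_Z = 0, so q_Z = 171/2.

85.50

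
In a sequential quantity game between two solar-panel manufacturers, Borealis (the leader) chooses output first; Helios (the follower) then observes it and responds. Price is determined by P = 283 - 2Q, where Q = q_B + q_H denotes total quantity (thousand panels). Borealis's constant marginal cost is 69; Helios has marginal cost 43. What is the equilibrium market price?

116

Solve by backward induction. Given q_B, the follower Helios maximises π_H = (283 - 2q_B - 2q_H)q_H - 43q_H.
∂π_H/∂q_H = 240 - 2q_B - 4q_H = 0 gives the reaction function q_H = (240 - 2q_B)/4.
Borealis substitutes q_H(q_B) into its own profit: π_B = q_B(283 - 2q_B - (240 - 2q_B)/2) - 69q_B = (163 - q_B)q_B - 69q_B.
The leader's first-order condition 94 - 2q_B = 0 yields q_B = 47.
Then q_H = (240 - 2·47)/4 = 73/2.
Total output Q = 167/2, so price P = 283 - 2·(167/2) = 116.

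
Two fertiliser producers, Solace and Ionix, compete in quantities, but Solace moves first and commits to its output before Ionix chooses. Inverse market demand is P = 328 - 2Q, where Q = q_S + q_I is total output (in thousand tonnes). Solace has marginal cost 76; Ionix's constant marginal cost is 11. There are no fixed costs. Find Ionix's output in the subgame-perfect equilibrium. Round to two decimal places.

The follower Ionix best-responds to any q_S: π_I = (328 - 2Q)q_I - 11q_I.
Follower FOC: 317 - 2q_S - 4q_I = 0, so q_I(q_S) = (317 - 2q_S)/4.
The leader anticipates this reaction. Substituting into P = 328 - 2Q gives P = 339/2 - q_S, so π_S = (339/2 - q_S)q_S - 76q_S.
The leader's first-order condition 187/2 - 2q_S = 0 yields q_S = 187/4.
Then q_I = (317 - 2·(187/4))/4 = 447/8.

55.88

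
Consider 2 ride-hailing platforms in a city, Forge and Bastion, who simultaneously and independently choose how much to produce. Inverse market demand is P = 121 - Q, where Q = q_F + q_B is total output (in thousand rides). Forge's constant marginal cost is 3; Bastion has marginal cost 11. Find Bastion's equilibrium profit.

Forge's profit: π_F = (121 - Q)q_F - (3q_F). Setting ∂π_F/∂q_F = 0: 118 - 2q_F - (q_B) = 0.
Bastion's profit: π_B = (121 - Q)q_B - (11q_B). Setting ∂π_B/∂q_B = 0: 110 - 2q_B - (q_F) = 0.
So q_F = (118 - q_B)/2 and q_B = (110 - q_F)/2.
Substituting one into the other gives q_F = 42 and q_B = 34.
Price P = 121 - 76 = 45.
Bastion's profit: (45 - 11)·34 = 1156.

1156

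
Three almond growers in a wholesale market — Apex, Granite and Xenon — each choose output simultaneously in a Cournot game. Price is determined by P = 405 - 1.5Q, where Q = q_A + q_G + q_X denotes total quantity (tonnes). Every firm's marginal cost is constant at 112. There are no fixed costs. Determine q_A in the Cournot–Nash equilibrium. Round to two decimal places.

A representative firm's profit is π_i = q_i(405 - 1.5Q) - 112q_i.
First-order condition (treating rivals' output as given): 293 - 3q_i - (3/2)·Σ_{j≠i} q_j = 0.
With identical firms every q_j equals q_i, so Σ_{j≠i} q_j = 2q_i and 293 = 6q_i, giving q_i = 293/6.

48.83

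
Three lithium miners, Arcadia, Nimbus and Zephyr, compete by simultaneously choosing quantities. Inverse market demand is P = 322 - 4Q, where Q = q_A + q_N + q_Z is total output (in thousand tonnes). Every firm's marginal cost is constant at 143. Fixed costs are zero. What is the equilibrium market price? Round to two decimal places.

Each firm earns π_i = (322 - 4Q)q_i - 143q_i.
Setting ∂π_i/∂q_i = 0 with rivals' quantities fixed: 179 - 8q_i - 4·Σ_{j≠i} q_j = 0.
With identical firms every q_j equals q_i, so Σ_{j≠i} q_j = 2q_i and 179 = 16q_i, giving q_i = 179/16.
Total output Q = 537/16, so price P = 322 - 4·(537/16) = 751/4.

187.75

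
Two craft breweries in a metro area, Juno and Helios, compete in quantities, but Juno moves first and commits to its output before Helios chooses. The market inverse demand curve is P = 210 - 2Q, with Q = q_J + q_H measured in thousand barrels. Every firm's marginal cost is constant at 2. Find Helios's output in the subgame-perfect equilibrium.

The follower Helios best-responds to any q_J: π_H = (210 - 2Q)q_H - 2q_H.
∂π_H/∂q_H = 208 - 2q_J - 4q_H = 0 gives the reaction function q_H = (208 - 2q_J)/4.
The leader anticipates this reaction. Substituting into P = 210 - 2Q gives P = 106 - q_J, so π_J = (106 - q_J)q_J - 2q_J.
Maximising: ∂π_J/∂q_J = 104 - 2q_J = 0, giving q_J = 52.
Then q_H = (208 - 2·52)/4 = 26.

26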